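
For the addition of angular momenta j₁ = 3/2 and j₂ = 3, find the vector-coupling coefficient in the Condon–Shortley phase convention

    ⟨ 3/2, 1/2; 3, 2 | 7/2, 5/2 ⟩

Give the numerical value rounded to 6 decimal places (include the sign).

√[8·1!2!5!/9! · 2!1!5!1!6!1!] = √(6400/7)
  +(−1)^0/∏(0,1,1,5,1,0)! = 1/120  (running 1/120)
  +(−1)^1/∏(1,0,0,4,2,1)! = -1/48  (running -1/80)
⟨..|..⟩ = √(6400/7)·(-1/80) = -0.377964

-0.377964  (= −√(1/7))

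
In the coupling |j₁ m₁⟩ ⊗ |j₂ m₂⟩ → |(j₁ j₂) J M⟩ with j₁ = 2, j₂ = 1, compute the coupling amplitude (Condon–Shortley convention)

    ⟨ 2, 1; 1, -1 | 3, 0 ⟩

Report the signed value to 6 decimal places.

√[7·0!4!2!/7! · 3!1!0!2!3!3!] = √(144/5)
  +(−1)^0/∏(0,0,1,0,3,2)! = 1/12  (running 1/12)
⟨..|..⟩ = √(144/5)·(1/12) = +0.447214

+√(1/5) = +0.447214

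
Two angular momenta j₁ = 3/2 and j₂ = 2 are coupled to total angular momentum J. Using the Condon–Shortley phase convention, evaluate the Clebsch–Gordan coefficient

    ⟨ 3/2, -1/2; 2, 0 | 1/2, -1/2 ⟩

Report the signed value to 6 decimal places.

√[2·3!0!1!/5! · 1!2!2!2!0!1!] = √(4/5)
  +(−1)^2/∏(2,1,0,0,0,1)! = 1/2  (running 1/2)
⟨..|..⟩ = √(4/5)·(1/2) = +0.447214

+0.447214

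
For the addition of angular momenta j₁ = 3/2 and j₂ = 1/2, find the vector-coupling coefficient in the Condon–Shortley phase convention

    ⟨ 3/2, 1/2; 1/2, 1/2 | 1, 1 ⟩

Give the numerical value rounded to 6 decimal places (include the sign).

√[3·1!2!0!/4! · 2!1!1!0!2!0!] = √(1)
  +(−1)^1/∏(1,0,0,0,2,0)! = -1/2  (running -1/2)
⟨..|..⟩ = √(1)·(-1/2) = -0.500000

-0.500000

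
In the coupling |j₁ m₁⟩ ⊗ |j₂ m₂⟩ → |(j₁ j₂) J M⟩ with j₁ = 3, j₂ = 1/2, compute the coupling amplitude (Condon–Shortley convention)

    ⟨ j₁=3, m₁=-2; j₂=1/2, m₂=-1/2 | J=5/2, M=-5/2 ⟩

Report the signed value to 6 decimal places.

+0.377964  (= +√(1/7))

triangle: 1!·5!·0!/7! = 120/5040
(j±m)!: 1!·5!·0!·1!·0!·5! = 14400
prefactor² = (2J+1)·Δ·N² = 14400/7
  k=0: +1/(0!·1!·5!·0!·0!·0!) = 1/120
Σ = 1/120  ⇒  CG² = 14400/7·1/120² = 1/7
CG = +√(1/7) = +0.377964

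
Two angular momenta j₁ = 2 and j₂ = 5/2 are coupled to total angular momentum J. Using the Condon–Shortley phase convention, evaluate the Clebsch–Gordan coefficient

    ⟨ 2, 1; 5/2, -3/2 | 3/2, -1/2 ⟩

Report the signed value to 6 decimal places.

-0.138013  (= −√(2/105))

√[4·3!1!2!/7! · 3!1!1!4!1!2!] = √(96/35)
  +(−1)^0/∏(0,3,1,1,0,1)! = 1/6  (running 1/6)
  +(−1)^1/∏(1,2,0,0,1,2)! = -1/4  (running -1/12)
⟨..|..⟩ = √(96/35)·(-1/12) = -0.138013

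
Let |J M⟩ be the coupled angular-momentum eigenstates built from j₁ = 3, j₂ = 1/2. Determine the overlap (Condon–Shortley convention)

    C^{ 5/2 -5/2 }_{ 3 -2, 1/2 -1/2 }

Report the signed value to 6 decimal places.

+√(1/7) = +0.377964

j₁+j₂−J=1  J+j₁−j₂=5  J−j₁+j₂=0  j₁+j₂+J+1=7
(j₁±m₁, j₂±m₂, J±M) = (1,5,0,1,0,5)
P² = 14400/7
sum k=0..0:
  [0] +1/120 = 1/120
S = 1/120
C² = P²·S² = 1/7 ; C = +0.377964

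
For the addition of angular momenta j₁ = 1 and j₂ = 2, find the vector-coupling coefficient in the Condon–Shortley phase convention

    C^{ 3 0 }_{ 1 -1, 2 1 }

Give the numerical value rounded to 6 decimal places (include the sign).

j₁+j₂−J=0  J+j₁−j₂=2  J−j₁+j₂=4  j₁+j₂+J+1=7
(j₁±m₁, j₂±m₂, J±M) = (0,2,3,1,3,3)
P² = 144/5
sum k=0..0:
  [0] +1/12 = 1/12
S = 1/12
C² = P²·S² = 1/5 ; C = +0.447214

+0.447214  (= +√(1/5))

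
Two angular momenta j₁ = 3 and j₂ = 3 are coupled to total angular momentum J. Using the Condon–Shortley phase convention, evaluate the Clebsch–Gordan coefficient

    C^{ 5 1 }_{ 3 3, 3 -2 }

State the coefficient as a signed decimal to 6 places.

j₁+j₂−J=1  J+j₁−j₂=5  J−j₁+j₂=5  j₁+j₂+J+1=12
(j₁±m₁, j₂±m₂, J±M) = (6,0,1,5,6,4)
P² = 3456000/7
sum k=0..0:
  [0] +1/2880 = 1/2880
S = 1/2880
C² = P²·S² = 5/84 ; C = +0.243975

+0.243975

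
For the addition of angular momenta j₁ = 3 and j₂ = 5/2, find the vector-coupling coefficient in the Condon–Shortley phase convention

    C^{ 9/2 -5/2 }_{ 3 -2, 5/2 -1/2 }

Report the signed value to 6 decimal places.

−√(49/198) = -0.497468

triangle: 1!*5!*4!/11! = 2880/39916800
(j±m)!: 1!*5!*2!*3!*2!*7! = 14515200
prefactor² = (2J+1)*Δ*N² = 115200/11
  k=0: +1/(0!*1!*5!*2!*0!*2!) = 1/480
  k=1: −1/(1!*0!*4!*1!*1!*3!) = -1/144
Σ = -7/1440  ⇒  CG² = 115200/11*(-7/1440)² = 49/198
CG = −√(49/198) = -0.497468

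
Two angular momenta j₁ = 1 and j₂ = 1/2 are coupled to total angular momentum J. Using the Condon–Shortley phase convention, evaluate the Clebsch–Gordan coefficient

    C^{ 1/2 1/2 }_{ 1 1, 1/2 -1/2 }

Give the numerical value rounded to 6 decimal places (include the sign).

+0.816497  (= +√(2/3))

√[2·1!1!0!/3! · 2!0!0!1!1!0!] = √(2/3)
  +(−1)^0/∏(0,1,0,0,1,0)! = 1  (running 1)
⟨..|..⟩ = √(2/3)·(1) = +0.816497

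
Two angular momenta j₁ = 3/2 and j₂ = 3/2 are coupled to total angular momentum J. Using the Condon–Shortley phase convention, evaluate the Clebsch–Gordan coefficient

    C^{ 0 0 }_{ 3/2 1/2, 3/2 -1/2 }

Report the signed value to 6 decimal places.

triangle: 3!*0!*0!/4! = 6/24
(j±m)!: 2!*1!*1!*2!*0!*0! = 4
prefactor² = (2J+1)*Δ*N² = 1
  k=1: −1/(1!*2!*0!*0!*0!*0!) = -1/2
Σ = -1/2  ⇒  CG² = 1*(-1/2)² = 1/4
CG = −√(1/4) = -0.500000

−√(1/4) = -0.500000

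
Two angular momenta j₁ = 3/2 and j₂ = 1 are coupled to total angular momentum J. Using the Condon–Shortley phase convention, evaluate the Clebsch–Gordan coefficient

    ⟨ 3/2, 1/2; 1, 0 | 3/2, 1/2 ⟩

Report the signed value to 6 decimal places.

+0.258199

triangle: 1!·2!·1!/5! = 2/120
(j±m)!: 2!·1!·1!·1!·2!·1! = 4
prefactor² = (2J+1)·Δ·N² = 4/15
  k=0: +1/(0!·1!·1!·1!·1!·0!) = 1
  k=1: −1/(1!·0!·0!·0!·2!·1!) = -1/2
Σ = 1/2  ⇒  CG² = 4/15·1/2² = 1/15
CG = +√(1/15) = +0.258199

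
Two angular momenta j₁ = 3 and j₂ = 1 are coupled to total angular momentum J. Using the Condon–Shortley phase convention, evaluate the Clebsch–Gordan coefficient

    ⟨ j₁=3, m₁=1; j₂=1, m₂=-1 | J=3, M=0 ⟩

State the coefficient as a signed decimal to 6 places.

+√(1/2) = +0.707107

√[7·1!5!1!/8! · 4!2!0!2!3!3!] = √(72)
  +(−1)^0/∏(0,1,2,0,3,1)! = 1/12  (running 1/12)
⟨..|..⟩ = √(72)·(1/12) = +0.707107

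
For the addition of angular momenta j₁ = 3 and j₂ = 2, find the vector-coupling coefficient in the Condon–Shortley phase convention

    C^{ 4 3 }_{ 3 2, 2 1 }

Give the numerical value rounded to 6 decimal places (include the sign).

+0.223607

√[9·1!5!3!/10! · 5!1!3!1!7!1!] = √(6480)
  +(−1)^0/∏(0,1,1,3,4,0)! = 1/144  (running 1/144)
  +(−1)^1/∏(1,0,0,2,5,1)! = -1/240  (running 1/360)
⟨..|..⟩ = √(6480)·(1/360) = +0.223607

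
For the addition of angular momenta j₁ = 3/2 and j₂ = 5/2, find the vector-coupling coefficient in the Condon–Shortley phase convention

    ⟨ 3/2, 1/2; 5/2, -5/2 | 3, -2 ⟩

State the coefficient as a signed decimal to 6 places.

triangle: 1!×2!×4!/8! = 48/40320
(j±m)!: 2!×1!×0!×5!×1!×5! = 28800
prefactor² = (2J+1)×Δ×N² = 240
  k=0: +1/(0!×1!×1!×0!×1!×4!) = 1/24
Σ = 1/24  ⇒  CG² = 240×1/24² = 5/12
CG = +√(5/12) = +0.645497

+0.645497  (= +√(5/12))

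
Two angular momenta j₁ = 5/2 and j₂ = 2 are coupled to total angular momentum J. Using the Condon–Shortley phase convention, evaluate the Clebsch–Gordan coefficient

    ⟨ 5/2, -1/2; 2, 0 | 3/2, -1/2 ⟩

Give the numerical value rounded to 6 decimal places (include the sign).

+0.239046  (= +√(2/35))

triangle: 3!·2!·1!/7! = 12/5040
(j±m)!: 2!·3!·2!·2!·1!·2! = 96
prefactor² = (2J+1)·Δ·N² = 32/35
  k=1: −1/(1!·2!·2!·1!·0!·0!) = -1/4
  k=2: +1/(2!·1!·1!·0!·1!·1!) = 1/2
Σ = 1/4  ⇒  CG² = 32/35·1/4² = 2/35
CG = +√(2/35) = +0.239046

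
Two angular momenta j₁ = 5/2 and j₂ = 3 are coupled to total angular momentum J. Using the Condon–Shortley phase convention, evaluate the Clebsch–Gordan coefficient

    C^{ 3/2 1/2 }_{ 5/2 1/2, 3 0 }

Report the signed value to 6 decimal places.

j₁+j₂−J=4  J+j₁−j₂=1  J−j₁+j₂=2  j₁+j₂+J+1=8
(j₁±m₁, j₂±m₂, J±M) = (3,2,3,3,2,1)
P² = 144/35
sum k=1..2:
  [1] −1/12 = -1/12
  [2] +1/4 = 1/4
S = 1/6
C² = P²·S² = 4/35 ; C = +0.338062

+√(4/35) ≈ +0.338062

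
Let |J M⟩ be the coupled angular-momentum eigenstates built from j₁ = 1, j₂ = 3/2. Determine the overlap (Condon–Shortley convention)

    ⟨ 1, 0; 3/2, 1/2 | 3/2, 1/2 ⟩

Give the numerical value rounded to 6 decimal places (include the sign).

√[4·1!1!2!/5! · 1!1!2!1!2!1!] = √(4/15)
  +(−1)^0/∏(0,1,1,2,0,0)! = 1/2  (running 1/2)
  +(−1)^1/∏(1,0,0,1,1,1)! = -1  (running -1/2)
⟨..|..⟩ = √(4/15)·(-1/2) = -0.258199

-0.258199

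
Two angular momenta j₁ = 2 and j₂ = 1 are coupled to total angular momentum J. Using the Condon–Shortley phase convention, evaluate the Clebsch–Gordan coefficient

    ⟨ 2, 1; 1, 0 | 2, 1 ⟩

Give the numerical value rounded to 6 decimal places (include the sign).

+√(1/6) ≈ +0.408248

j₁+j₂−J=1  J+j₁−j₂=3  J−j₁+j₂=1  j₁+j₂+J+1=6
(j₁±m₁, j₂±m₂, J±M) = (3,1,1,1,3,1)
P² = 3/2
sum k=0..1:
  [0] +1/2 = 1/2
  [1] −1/6 = -1/6
S = 1/3
C² = P²·S² = 1/6 ; C = +0.408248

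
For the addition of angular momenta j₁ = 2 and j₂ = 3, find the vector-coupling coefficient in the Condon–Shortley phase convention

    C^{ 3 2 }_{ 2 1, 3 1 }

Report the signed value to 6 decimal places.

j₁+j₂−J=2  J+j₁−j₂=2  J−j₁+j₂=4  j₁+j₂+J+1=9
(j₁±m₁, j₂±m₂, J±M) = (3,1,4,2,5,1)
P² = 64
sum k=0..1:
  [0] +1/48 = 1/48
  [1] −1/12 = -1/12
S = -1/16
C² = P²·S² = 1/4 ; C = -0.500000

−√(1/4) ≈ -0.500000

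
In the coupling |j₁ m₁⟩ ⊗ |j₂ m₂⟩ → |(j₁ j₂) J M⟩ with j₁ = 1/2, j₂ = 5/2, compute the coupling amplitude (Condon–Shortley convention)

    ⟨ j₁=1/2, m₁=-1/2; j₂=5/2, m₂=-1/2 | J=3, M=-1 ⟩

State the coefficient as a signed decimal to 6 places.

√[7·0!1!5!/7! · 0!1!2!3!2!4!] = √(96)
  +(−1)^0/∏(0,0,1,2,0,3)! = 1/12  (running 1/12)
⟨..|..⟩ = √(96)·(1/12) = +0.816497

+√(2/3) = +0.816497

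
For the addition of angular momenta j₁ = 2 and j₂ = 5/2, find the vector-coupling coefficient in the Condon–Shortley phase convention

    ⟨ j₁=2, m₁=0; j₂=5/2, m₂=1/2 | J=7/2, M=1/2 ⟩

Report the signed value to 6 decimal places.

√[8·1!3!4!/9! · 2!2!3!2!4!3!] = √(768/35)
  +(−1)^0/∏(0,1,2,3,1,1)! = 1/12  (running 1/12)
  +(−1)^1/∏(1,0,1,2,2,2)! = -1/8  (running -1/24)
⟨..|..⟩ = √(768/35)·(-1/24) = -0.195180

−√(4/105) = -0.195180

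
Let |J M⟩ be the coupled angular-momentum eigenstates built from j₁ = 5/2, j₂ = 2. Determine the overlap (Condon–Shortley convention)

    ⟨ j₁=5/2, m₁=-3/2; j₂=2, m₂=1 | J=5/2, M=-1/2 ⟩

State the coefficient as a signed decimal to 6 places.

+√(6/35) = +0.414039

triangle: 2!×3!×2!/8! = 24/40320
(j±m)!: 1!×4!×3!×1!×2!×3! = 1728
prefactor² = (2J+1)×Δ×N² = 216/35
  k=1: −1/(1!×1!×3!×2!×0!×0!) = -1/12
  k=2: +1/(2!×0!×2!×1!×1!×1!) = 1/4
Σ = 1/6  ⇒  CG² = 216/35×1/6² = 6/35
CG = +√(6/35) = +0.414039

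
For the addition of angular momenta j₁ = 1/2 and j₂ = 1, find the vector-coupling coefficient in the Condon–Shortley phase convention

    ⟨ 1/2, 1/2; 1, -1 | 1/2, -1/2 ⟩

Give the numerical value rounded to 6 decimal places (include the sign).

+0.816497  (= +√(2/3))

j₁+j₂−J=1  J+j₁−j₂=0  J−j₁+j₂=1  j₁+j₂+J+1=3
(j₁±m₁, j₂±m₂, J±M) = (1,0,0,2,0,1)
P² = 2/3
sum k=0..0:
  [0] +1/1 = 1
S = 1
C² = P²·S² = 2/3 ; C = +0.816497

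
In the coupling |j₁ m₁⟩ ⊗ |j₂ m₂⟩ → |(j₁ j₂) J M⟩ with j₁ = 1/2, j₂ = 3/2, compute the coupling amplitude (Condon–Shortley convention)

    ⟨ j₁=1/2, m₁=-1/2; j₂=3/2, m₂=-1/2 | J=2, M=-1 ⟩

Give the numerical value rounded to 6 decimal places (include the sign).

√[5·0!1!3!/5! · 0!1!1!2!1!3!] = √(3)
  +(−1)^0/∏(0,0,1,1,0,2)! = 1/2  (running 1/2)
⟨..|..⟩ = √(3)·(1/2) = +0.866025

+0.866025  (= +√(3/4))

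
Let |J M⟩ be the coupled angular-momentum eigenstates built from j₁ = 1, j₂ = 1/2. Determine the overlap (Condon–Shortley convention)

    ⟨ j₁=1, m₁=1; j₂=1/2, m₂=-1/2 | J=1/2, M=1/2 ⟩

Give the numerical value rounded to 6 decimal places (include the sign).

√[2·1!1!0!/3! · 2!0!0!1!1!0!] = √(2/3)
  +(−1)^0/∏(0,1,0,0,1,0)! = 1  (running 1)
⟨..|..⟩ = √(2/3)·(1) = +0.816497

+0.816497  (= +√(2/3))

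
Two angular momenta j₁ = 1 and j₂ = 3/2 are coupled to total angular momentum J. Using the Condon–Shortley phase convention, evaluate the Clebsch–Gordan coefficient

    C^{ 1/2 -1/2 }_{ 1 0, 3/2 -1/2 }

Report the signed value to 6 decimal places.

-0.577350  (= −√(1/3))

√[2·2!0!1!/4! · 1!1!1!2!0!1!] = √(1/3)
  +(−1)^1/∏(1,1,0,0,0,1)! = -1  (running -1)
⟨..|..⟩ = √(1/3)·(-1) = -0.577350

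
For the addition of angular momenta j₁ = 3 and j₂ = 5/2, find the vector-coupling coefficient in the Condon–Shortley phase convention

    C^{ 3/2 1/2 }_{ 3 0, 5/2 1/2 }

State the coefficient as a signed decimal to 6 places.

j₁+j₂−J=4  J+j₁−j₂=2  J−j₁+j₂=1  j₁+j₂+J+1=8
(j₁±m₁, j₂±m₂, J±M) = (3,3,3,2,2,1)
P² = 144/35
sum k=2..3:
  [2] +1/4 = 1/4
  [3] −1/12 = -1/12
S = 1/6
C² = P²·S² = 4/35 ; C = +0.338062

+0.338062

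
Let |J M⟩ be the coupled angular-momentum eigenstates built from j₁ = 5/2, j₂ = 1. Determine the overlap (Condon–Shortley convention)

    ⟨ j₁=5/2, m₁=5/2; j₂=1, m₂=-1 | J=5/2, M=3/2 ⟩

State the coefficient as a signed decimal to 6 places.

+√(2/7) = +0.534522

√[6·1!4!1!/7! · 5!0!0!2!4!1!] = √(1152/7)
  +(−1)^0/∏(0,1,0,0,4,1)! = 1/24  (running 1/24)
⟨..|..⟩ = √(1152/7)·(1/24) = +0.534522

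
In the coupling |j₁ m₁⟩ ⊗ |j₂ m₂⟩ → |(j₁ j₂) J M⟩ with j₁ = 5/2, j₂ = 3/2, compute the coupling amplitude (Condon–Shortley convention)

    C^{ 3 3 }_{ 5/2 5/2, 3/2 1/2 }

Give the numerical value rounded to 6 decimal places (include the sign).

triangle: 1!*4!*2!/8! = 48/40320
(j±m)!: 5!*0!*2!*1!*6!*0! = 172800
prefactor² = (2J+1)*Δ*N² = 1440
  k=0: +1/(0!*1!*0!*2!*4!*0!) = 1/48
Σ = 1/48  ⇒  CG² = 1440*1/48² = 5/8
CG = +√(5/8) = +0.790569

+√(5/8) = +0.790569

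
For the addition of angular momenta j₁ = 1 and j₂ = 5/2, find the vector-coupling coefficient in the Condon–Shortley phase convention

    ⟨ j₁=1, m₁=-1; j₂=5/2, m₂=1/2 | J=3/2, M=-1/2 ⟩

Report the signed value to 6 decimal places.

+0.447214  (= +√(1/5))

triangle: 2!·0!·3!/6! = 12/720
(j±m)!: 0!·2!·3!·2!·1!·2! = 48
prefactor² = (2J+1)·Δ·N² = 16/5
  k=2: +1/(2!·0!·0!·1!·0!·2!) = 1/4
Σ = 1/4  ⇒  CG² = 16/5·1/4² = 1/5
CG = +√(1/5) = +0.447214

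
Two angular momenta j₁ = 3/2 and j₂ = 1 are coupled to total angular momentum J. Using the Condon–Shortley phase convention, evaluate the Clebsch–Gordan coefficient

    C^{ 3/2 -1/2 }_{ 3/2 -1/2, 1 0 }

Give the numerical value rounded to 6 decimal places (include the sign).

-0.258199  (= −√(1/15))

triangle: 1!×2!×1!/5! = 2/120
(j±m)!: 1!×2!×1!×1!×1!×2! = 4
prefactor² = (2J+1)×Δ×N² = 4/15
  k=0: +1/(0!×1!×2!×1!×0!×0!) = 1/2
  k=1: −1/(1!×0!×1!×0!×1!×1!) = -1
Σ = -1/2  ⇒  CG² = 4/15×(-1/2)² = 1/15
CG = −√(1/15) = -0.258199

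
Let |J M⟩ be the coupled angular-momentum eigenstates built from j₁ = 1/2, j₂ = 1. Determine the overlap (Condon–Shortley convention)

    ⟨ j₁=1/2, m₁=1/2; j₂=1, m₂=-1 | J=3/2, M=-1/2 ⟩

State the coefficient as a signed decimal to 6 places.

j₁+j₂−J=0  J+j₁−j₂=1  J−j₁+j₂=2  j₁+j₂+J+1=4
(j₁±m₁, j₂±m₂, J±M) = (1,0,0,2,1,2)
P² = 4/3
sum k=0..0:
  [0] +1/2 = 1/2
S = 1/2
C² = P²·S² = 1/3 ; C = +0.577350

+0.577350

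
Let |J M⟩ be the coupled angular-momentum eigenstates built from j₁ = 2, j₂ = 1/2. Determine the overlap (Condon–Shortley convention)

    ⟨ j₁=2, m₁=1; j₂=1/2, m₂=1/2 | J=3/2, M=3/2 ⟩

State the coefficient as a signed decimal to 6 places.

triangle: 1!·3!·0!/5! = 6/120
(j±m)!: 3!·1!·1!·0!·3!·0! = 36
prefactor² = (2J+1)·Δ·N² = 36/5
  k=1: −1/(1!·0!·0!·0!·3!·0!) = -1/6
Σ = -1/6  ⇒  CG² = 36/5·(-1/6)² = 1/5
CG = −√(1/5) = -0.447214

-0.447214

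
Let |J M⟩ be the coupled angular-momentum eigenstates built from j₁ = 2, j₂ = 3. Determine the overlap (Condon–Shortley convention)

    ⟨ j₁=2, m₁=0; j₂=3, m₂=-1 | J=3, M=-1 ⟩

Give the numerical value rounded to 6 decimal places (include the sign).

j₁+j₂−J=2  J+j₁−j₂=2  J−j₁+j₂=4  j₁+j₂+J+1=9
(j₁±m₁, j₂±m₂, J±M) = (2,2,2,4,2,4)
P² = 256/15
sum k=0..2:
  [0] +1/16 = 1/16
  [1] −1/6 = -1/6
  [2] +1/96 = 1/96
S = -3/32
C² = P²·S² = 3/20 ; C = -0.387298

−√(3/20) ≈ -0.387298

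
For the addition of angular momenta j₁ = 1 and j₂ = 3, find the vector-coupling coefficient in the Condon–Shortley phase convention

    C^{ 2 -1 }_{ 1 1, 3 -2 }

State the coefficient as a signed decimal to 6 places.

+0.690066  (= +√(10/21))

√[5·2!0!4!/7! · 2!0!1!5!1!3!] = √(480/7)
  +(−1)^0/∏(0,2,0,1,0,3)! = 1/12  (running 1/12)
⟨..|..⟩ = √(480/7)·(1/12) = +0.690066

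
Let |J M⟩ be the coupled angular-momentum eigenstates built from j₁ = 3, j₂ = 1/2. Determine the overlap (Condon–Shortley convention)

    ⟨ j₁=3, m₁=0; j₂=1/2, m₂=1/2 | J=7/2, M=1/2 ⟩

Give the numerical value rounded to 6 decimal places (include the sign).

+√(4/7) ≈ +0.755929

√[8·0!6!1!/8! · 3!3!1!0!4!3!] = √(5184/7)
  +(−1)^0/∏(0,0,3,1,3,0)! = 1/36  (running 1/36)
⟨..|..⟩ = √(5184/7)·(1/36) = +0.755929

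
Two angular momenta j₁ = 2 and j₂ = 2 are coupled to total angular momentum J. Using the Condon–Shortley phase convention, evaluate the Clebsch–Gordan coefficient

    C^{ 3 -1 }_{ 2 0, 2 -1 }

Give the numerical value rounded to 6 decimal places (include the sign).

+0.447214  (= +√(1/5))

j₁+j₂−J=1  J+j₁−j₂=3  J−j₁+j₂=3  j₁+j₂+J+1=8
(j₁±m₁, j₂±m₂, J±M) = (2,2,1,3,2,4)
P² = 36/5
sum k=0..1:
  [0] +1/4 = 1/4
  [1] −1/12 = -1/12
S = 1/6
C² = P²·S² = 1/5 ; C = +0.447214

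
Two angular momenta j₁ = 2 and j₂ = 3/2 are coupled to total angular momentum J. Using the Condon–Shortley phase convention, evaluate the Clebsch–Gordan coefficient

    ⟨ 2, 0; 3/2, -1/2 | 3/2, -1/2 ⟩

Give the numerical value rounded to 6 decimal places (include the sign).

−√(1/5) = -0.447214

√[4·2!2!1!/6! · 2!2!1!2!1!2!] = √(16/45)
  +(−1)^0/∏(0,2,2,1,0,0)! = 1/4  (running 1/4)
  +(−1)^1/∏(1,1,1,0,1,1)! = -1  (running -3/4)
⟨..|..⟩ = √(16/45)·(-3/4) = -0.447214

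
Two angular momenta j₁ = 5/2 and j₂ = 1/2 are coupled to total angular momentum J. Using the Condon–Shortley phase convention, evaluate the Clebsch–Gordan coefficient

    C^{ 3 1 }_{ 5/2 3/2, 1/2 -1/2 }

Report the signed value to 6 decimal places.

+√(1/3) ≈ +0.577350

j₁+j₂−J=0  J+j₁−j₂=5  J−j₁+j₂=1  j₁+j₂+J+1=7
(j₁±m₁, j₂±m₂, J±M) = (4,1,0,1,4,2)
P² = 192
sum k=0..0:
  [0] +1/24 = 1/24
S = 1/24
C² = P²·S² = 1/3 ; C = +0.577350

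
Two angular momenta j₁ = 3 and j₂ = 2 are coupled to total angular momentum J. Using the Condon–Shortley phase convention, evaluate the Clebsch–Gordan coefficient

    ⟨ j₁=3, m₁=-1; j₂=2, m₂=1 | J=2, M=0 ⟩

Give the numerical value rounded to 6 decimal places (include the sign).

+0.377964

√[5·3!3!1!/8! · 2!4!3!1!2!2!] = √(36/7)
  +(−1)^2/∏(2,1,2,1,1,0)! = 1/4  (running 1/4)
  +(−1)^3/∏(3,0,1,0,2,1)! = -1/12  (running 1/6)
⟨..|..⟩ = √(36/7)·(1/6) = +0.377964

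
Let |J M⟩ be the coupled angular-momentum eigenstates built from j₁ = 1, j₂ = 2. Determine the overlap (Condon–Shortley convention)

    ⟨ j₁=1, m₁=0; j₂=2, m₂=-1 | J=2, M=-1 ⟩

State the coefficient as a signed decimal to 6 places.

√[5·1!1!3!/6! · 1!1!1!3!1!3!] = √(3/2)
  +(−1)^0/∏(0,1,1,1,0,2)! = 1/2  (running 1/2)
  +(−1)^1/∏(1,0,0,0,1,3)! = -1/6  (running 1/3)
⟨..|..⟩ = √(3/2)·(1/3) = +0.408248

+0.408248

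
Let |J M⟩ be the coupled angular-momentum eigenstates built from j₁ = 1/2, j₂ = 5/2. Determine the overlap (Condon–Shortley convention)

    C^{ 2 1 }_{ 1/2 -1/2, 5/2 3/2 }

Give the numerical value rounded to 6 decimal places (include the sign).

-0.816497

√[5·1!0!4!/6! · 0!1!4!1!3!1!] = √(24)
  +(−1)^1/∏(1,0,0,3,0,1)! = -1/6  (running -1/6)
⟨..|..⟩ = √(24)·(-1/6) = -0.816497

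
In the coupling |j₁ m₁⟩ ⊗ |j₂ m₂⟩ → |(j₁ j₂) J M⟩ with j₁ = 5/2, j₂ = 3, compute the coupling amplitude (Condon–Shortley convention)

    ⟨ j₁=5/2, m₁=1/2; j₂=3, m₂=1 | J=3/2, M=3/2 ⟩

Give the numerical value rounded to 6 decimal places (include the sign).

+0.507093

√[4·4!1!2!/8! · 3!2!4!2!3!0!] = √(576/35)
  +(−1)^2/∏(2,2,0,2,1,0)! = 1/8  (running 1/8)
⟨..|..⟩ = √(576/35)·(1/8) = +0.507093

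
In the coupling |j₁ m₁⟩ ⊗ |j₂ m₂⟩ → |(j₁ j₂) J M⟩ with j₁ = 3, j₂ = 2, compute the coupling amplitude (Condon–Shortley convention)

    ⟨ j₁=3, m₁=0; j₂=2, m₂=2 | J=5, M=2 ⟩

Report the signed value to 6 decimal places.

+√(1/6) = +0.408248

j₁+j₂−J=0  J+j₁−j₂=6  J−j₁+j₂=4  j₁+j₂+J+1=11
(j₁±m₁, j₂±m₂, J±M) = (3,3,4,0,7,3)
P² = 124416
sum k=0..0:
  [0] +1/864 = 1/864
S = 1/864
C² = P²·S² = 1/6 ; C = +0.408248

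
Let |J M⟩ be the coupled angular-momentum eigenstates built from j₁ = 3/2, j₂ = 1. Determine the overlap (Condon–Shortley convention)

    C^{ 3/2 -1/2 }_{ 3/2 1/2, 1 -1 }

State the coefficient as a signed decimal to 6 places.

+√(8/15) = +0.730297

triangle: 1!*2!*1!/5! = 2/120
(j±m)!: 2!*1!*0!*2!*1!*2! = 8
prefactor² = (2J+1)*Δ*N² = 8/15
  k=0: +1/(0!*1!*1!*0!*1!*1!) = 1
Σ = 1  ⇒  CG² = 8/15*1² = 8/15
CG = +√(8/15) = +0.730297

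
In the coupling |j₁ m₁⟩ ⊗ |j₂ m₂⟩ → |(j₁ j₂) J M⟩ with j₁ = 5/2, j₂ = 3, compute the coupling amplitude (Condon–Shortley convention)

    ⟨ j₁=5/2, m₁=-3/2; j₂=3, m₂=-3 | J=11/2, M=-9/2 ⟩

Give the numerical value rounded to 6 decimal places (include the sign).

triangle: 0!*5!*6!/12! = 86400/479001600
(j±m)!: 1!*4!*0!*6!*1!*10! = 62705664000
prefactor² = (2J+1)*Δ*N² = 1492992000/11
  k=0: +1/(0!*0!*4!*0!*1!*6!) = 1/17280
Σ = 1/17280  ⇒  CG² = 1492992000/11*1/17280² = 5/11
CG = +√(5/11) = +0.674200

+0.674200  (= +√(5/11))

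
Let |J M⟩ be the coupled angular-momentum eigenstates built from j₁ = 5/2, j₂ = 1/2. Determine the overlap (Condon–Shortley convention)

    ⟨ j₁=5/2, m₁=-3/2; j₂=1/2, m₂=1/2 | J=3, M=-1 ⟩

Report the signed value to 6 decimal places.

j₁+j₂−J=0  J+j₁−j₂=5  J−j₁+j₂=1  j₁+j₂+J+1=7
(j₁±m₁, j₂±m₂, J±M) = (1,4,1,0,2,4)
P² = 192
sum k=0..0:
  [0] +1/24 = 1/24
S = 1/24
C² = P²·S² = 1/3 ; C = +0.577350

+√(1/3) = +0.577350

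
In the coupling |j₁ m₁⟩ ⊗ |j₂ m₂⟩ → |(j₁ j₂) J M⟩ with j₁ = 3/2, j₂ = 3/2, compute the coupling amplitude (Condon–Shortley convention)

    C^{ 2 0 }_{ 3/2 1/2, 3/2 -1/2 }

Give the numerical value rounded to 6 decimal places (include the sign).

j₁+j₂−J=1  J+j₁−j₂=2  J−j₁+j₂=2  j₁+j₂+J+1=6
(j₁±m₁, j₂±m₂, J±M) = (2,1,1,2,2,2)
P² = 4/9
sum k=0..1:
  [0] +1/1 = 1
  [1] −1/4 = -1/4
S = 3/4
C² = P²·S² = 1/4 ; C = +0.500000

+√(1/4) ≈ +0.500000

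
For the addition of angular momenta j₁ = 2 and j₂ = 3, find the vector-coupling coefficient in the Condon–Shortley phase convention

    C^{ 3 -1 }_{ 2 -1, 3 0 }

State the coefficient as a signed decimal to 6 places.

triangle: 2!*2!*4!/9! = 96/362880
(j±m)!: 1!*3!*3!*3!*2!*4! = 10368
prefactor² = (2J+1)*Δ*N² = 96/5
  k=1: −1/(1!*1!*2!*2!*0!*2!) = -1/8
  k=2: +1/(2!*0!*1!*1!*1!*3!) = 1/12
Σ = -1/24  ⇒  CG² = 96/5*(-1/24)² = 1/30
CG = −√(1/30) = -0.182574

−√(1/30) ≈ -0.182574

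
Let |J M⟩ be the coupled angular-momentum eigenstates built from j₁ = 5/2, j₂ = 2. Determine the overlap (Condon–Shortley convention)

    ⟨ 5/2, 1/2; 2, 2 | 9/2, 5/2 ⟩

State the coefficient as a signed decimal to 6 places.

j₁+j₂−J=0  J+j₁−j₂=5  J−j₁+j₂=4  j₁+j₂+J+1=10
(j₁±m₁, j₂±m₂, J±M) = (3,2,4,0,7,2)
P² = 23040
sum k=0..0:
  [0] +1/288 = 1/288
S = 1/288
C² = P²·S² = 5/18 ; C = +0.527046

+√(5/18) = +0.527046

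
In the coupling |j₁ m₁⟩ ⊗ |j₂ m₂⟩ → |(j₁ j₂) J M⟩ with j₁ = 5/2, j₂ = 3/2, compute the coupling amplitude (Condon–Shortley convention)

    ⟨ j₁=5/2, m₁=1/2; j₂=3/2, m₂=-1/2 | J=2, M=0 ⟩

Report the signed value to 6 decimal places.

√[5·2!3!1!/7! · 3!2!1!2!2!2!] = √(8/7)
  +(−1)^0/∏(0,2,2,1,1,0)! = 1/4  (running 1/4)
  +(−1)^1/∏(1,1,1,0,2,1)! = -1/2  (running -1/4)
⟨..|..⟩ = √(8/7)·(-1/4) = -0.267261

−√(1/14) = -0.267261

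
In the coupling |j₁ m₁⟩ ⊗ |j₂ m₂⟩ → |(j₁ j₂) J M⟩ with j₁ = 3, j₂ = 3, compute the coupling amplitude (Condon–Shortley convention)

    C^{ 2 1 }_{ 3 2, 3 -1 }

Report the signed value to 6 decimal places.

j₁+j₂−J=4  J+j₁−j₂=2  J−j₁+j₂=2  j₁+j₂+J+1=9
(j₁±m₁, j₂±m₂, J±M) = (5,1,2,4,3,1)
P² = 320/7
sum k=0..1:
  [0] +1/48 = 1/48
  [1] −1/12 = -1/12
S = -1/16
C² = P²·S² = 5/28 ; C = -0.422577

−√(5/28) = -0.422577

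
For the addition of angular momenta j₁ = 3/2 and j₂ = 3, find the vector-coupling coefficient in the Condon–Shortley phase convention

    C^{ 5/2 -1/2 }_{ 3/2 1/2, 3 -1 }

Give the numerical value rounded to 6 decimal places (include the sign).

j₁+j₂−J=2  J+j₁−j₂=1  J−j₁+j₂=4  j₁+j₂+J+1=8
(j₁±m₁, j₂±m₂, J±M) = (2,1,2,4,2,3)
P² = 288/35
sum k=0..1:
  [0] +1/8 = 1/8
  [1] −1/6 = -1/6
S = -1/24
C² = P²·S² = 1/70 ; C = -0.119523

−√(1/70) = -0.119523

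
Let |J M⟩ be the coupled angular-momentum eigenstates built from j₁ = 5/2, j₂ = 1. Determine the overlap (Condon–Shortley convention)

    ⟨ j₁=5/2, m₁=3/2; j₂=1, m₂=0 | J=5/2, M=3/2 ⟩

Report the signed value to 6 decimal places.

+√(9/35) = +0.507093

triangle: 1!×4!×1!/7! = 24/5040
(j±m)!: 4!×1!×1!×1!×4!×1! = 576
prefactor² = (2J+1)×Δ×N² = 576/35
  k=0: +1/(0!×1!×1!×1!×3!×0!) = 1/6
  k=1: −1/(1!×0!×0!×0!×4!×1!) = -1/24
Σ = 1/8  ⇒  CG² = 576/35×1/8² = 9/35
CG = +√(9/35) = +0.507093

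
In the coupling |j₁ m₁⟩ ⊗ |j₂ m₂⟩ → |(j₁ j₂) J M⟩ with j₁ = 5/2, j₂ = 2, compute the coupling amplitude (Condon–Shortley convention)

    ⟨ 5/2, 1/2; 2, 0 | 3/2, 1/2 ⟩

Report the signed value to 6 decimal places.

j₁+j₂−J=3  J+j₁−j₂=2  J−j₁+j₂=1  j₁+j₂+J+1=7
(j₁±m₁, j₂±m₂, J±M) = (3,2,2,2,2,1)
P² = 32/35
sum k=1..2:
  [1] −1/2 = -1/2
  [2] +1/4 = 1/4
S = -1/4
C² = P²·S² = 2/35 ; C = -0.239046

−√(2/35) ≈ -0.239046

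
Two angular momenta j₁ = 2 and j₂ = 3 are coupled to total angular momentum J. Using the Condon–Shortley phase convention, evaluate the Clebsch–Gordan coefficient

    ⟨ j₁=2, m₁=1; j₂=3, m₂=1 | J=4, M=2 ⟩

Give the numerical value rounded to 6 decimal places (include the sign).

+√(1/28) = +0.188982

j₁+j₂−J=1  J+j₁−j₂=3  J−j₁+j₂=5  j₁+j₂+J+1=10
(j₁±m₁, j₂±m₂, J±M) = (3,1,4,2,6,2)
P² = 5184/7
sum k=0..1:
  [0] +1/48 = 1/48
  [1] −1/72 = -1/72
S = 1/144
C² = P²·S² = 1/28 ; C = +0.188982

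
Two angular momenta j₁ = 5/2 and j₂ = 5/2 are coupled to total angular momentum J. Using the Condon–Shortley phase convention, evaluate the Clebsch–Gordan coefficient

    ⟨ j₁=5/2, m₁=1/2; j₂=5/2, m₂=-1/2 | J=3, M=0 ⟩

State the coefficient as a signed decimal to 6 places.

-0.298142  (= −√(4/45))

√[7·2!3!3!/9! · 3!2!2!3!3!3!] = √(36/5)
  +(−1)^0/∏(0,2,2,2,1,1)! = 1/8  (running 1/8)
  +(−1)^1/∏(1,1,1,1,2,2)! = -1/4  (running -1/8)
  +(−1)^2/∏(2,0,0,0,3,3)! = 1/72  (running -1/9)
⟨..|..⟩ = √(36/5)·(-1/9) = -0.298142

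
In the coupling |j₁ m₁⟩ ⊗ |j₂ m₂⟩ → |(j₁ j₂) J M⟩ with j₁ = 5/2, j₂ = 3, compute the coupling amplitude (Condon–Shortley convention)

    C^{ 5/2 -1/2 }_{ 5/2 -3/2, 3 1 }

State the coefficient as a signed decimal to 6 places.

+0.169031  (= +√(1/35))

j₁+j₂−J=3  J+j₁−j₂=2  J−j₁+j₂=3  j₁+j₂+J+1=9
(j₁±m₁, j₂±m₂, J±M) = (1,4,4,2,2,3)
P² = 576/35
sum k=2..3:
  [2] +1/8 = 1/8
  [3] −1/12 = -1/12
S = 1/24
C² = P²·S² = 1/35 ; C = +0.169031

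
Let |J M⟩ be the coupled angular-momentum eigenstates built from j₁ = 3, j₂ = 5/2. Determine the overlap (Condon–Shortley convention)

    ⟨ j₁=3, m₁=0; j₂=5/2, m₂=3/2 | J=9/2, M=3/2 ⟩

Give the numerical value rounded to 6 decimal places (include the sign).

triangle: 1!*5!*4!/11! = 2880/39916800
(j±m)!: 3!*3!*4!*1!*6!*3! = 3732480
prefactor² = (2J+1)*Δ*N² = 207360/77
  k=0: +1/(0!*1!*3!*4!*2!*0!) = 1/288
  k=1: −1/(1!*0!*2!*3!*3!*1!) = -1/72
Σ = -1/96  ⇒  CG² = 207360/77*(-1/96)² = 45/154
CG = −√(45/154) = -0.540562

−√(45/154) = -0.540562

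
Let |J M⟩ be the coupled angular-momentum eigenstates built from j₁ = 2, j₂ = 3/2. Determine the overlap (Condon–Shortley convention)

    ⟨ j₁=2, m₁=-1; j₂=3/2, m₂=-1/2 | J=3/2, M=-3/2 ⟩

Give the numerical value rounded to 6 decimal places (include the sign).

−√(2/5) ≈ -0.632456

√[4·2!2!1!/6! · 1!3!1!2!0!3!] = √(8/5)
  +(−1)^1/∏(1,1,2,0,0,1)! = -1/2  (running -1/2)
⟨..|..⟩ = √(8/5)·(-1/2) = -0.632456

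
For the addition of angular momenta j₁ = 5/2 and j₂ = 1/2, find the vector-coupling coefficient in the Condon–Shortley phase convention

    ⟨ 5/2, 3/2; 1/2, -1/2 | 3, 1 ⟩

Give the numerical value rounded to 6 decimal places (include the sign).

triangle: 0!·5!·1!/7! = 120/5040
(j±m)!: 4!·1!·0!·1!·4!·2! = 1152
prefactor² = (2J+1)·Δ·N² = 192
  k=0: +1/(0!·0!·1!·0!·4!·1!) = 1/24
Σ = 1/24  ⇒  CG² = 192·1/24² = 1/3
CG = +√(1/3) = +0.577350

+√(1/3) = +0.577350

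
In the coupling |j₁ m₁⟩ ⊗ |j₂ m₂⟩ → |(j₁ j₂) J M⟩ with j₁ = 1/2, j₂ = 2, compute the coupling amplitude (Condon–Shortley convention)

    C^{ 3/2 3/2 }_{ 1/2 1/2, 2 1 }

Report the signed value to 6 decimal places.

j₁+j₂−J=1  J+j₁−j₂=0  J−j₁+j₂=3  j₁+j₂+J+1=5
(j₁±m₁, j₂±m₂, J±M) = (1,0,3,1,3,0)
P² = 36/5
sum k=0..0:
  [0] +1/6 = 1/6
S = 1/6
C² = P²·S² = 1/5 ; C = +0.447214

+0.447214  (= +√(1/5))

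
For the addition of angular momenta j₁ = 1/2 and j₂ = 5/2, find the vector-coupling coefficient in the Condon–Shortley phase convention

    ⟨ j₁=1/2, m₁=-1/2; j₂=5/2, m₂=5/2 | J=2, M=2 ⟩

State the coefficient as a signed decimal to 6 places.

√[5·1!0!4!/6! · 0!1!5!0!4!0!] = √(480)
  +(−1)^1/∏(1,0,0,4,0,0)! = -1/24  (running -1/24)
⟨..|..⟩ = √(480)·(-1/24) = -0.912871

−√(5/6) ≈ -0.912871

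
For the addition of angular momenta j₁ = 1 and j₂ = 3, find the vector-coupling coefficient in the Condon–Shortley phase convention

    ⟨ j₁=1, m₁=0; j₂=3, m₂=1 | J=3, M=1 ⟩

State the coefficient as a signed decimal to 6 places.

-0.288675

j₁+j₂−J=1  J+j₁−j₂=1  J−j₁+j₂=5  j₁+j₂+J+1=8
(j₁±m₁, j₂±m₂, J±M) = (1,1,4,2,4,2)
P² = 48
sum k=0..1:
  [0] +1/24 = 1/24
  [1] −1/12 = -1/12
S = -1/24
C² = P²·S² = 1/12 ; C = -0.288675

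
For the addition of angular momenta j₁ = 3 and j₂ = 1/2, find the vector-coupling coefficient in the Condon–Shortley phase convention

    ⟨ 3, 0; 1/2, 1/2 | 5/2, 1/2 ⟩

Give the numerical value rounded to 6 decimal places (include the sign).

√[6·1!5!0!/7! · 3!3!1!0!3!2!] = √(432/7)
  +(−1)^1/∏(1,0,2,0,3,0)! = -1/12  (running -1/12)
⟨..|..⟩ = √(432/7)·(-1/12) = -0.654654

-0.654654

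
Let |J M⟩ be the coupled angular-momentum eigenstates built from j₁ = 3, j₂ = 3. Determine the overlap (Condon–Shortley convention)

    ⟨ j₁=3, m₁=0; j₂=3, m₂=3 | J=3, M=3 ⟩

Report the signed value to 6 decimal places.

j₁+j₂−J=3  J+j₁−j₂=3  J−j₁+j₂=3  j₁+j₂+J+1=10
(j₁±m₁, j₂±m₂, J±M) = (3,3,6,0,6,0)
P² = 7776
sum k=3..3:
  [3] −1/216 = -1/216
S = -1/216
C² = P²·S² = 1/6 ; C = -0.408248

-0.408248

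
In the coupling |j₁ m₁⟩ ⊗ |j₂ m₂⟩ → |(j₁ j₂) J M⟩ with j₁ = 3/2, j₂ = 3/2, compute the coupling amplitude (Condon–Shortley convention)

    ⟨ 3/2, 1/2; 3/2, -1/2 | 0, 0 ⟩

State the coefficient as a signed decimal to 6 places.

j₁+j₂−J=3  J+j₁−j₂=0  J−j₁+j₂=0  j₁+j₂+J+1=4
(j₁±m₁, j₂±m₂, J±M) = (2,1,1,2,0,0)
P² = 1
sum k=1..1:
  [1] −1/2 = -1/2
S = -1/2
C² = P²·S² = 1/4 ; C = -0.500000

-0.500000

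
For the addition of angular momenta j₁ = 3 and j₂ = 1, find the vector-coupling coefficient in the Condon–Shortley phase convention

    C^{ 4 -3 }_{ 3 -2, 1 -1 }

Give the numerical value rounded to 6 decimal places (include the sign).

+√(3/4) = +0.866025

√[9·0!6!2!/9! · 1!5!0!2!1!7!] = √(43200)
  +(−1)^0/∏(0,0,5,0,1,2)! = 1/240  (running 1/240)
⟨..|..⟩ = √(43200)·(1/240) = +0.866025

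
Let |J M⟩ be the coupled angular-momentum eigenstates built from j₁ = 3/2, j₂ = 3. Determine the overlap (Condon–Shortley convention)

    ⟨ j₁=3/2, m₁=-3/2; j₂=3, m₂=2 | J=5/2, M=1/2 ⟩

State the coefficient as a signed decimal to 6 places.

+√(3/7) = +0.654654

triangle: 2!·1!·4!/8! = 48/40320
(j±m)!: 0!·3!·5!·1!·3!·2! = 8640
prefactor² = (2J+1)·Δ·N² = 432/7
  k=2: +1/(2!·0!·1!·3!·0!·1!) = 1/12
Σ = 1/12  ⇒  CG² = 432/7·1/12² = 3/7
CG = +√(3/7) = +0.654654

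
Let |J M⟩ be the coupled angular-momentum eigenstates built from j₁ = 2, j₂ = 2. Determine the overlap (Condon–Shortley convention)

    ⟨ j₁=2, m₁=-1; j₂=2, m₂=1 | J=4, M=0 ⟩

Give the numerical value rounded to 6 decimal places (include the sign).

+0.478091

j₁+j₂−J=0  J+j₁−j₂=4  J−j₁+j₂=4  j₁+j₂+J+1=9
(j₁±m₁, j₂±m₂, J±M) = (1,3,3,1,4,4)
P² = 10368/35
sum k=0..0:
  [0] +1/36 = 1/36
S = 1/36
C² = P²·S² = 8/35 ; C = +0.478091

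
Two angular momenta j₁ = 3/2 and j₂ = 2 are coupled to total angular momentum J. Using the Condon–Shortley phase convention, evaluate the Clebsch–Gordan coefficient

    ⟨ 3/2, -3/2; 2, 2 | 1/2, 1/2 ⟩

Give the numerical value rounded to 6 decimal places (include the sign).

triangle: 3!·0!·1!/5! = 6/120
(j±m)!: 0!·3!·4!·0!·1!·0! = 144
prefactor² = (2J+1)·Δ·N² = 72/5
  k=3: −1/(3!·0!·0!·1!·0!·0!) = -1/6
Σ = -1/6  ⇒  CG² = 72/5·(-1/6)² = 2/5
CG = −√(2/5) = -0.632456

-0.632456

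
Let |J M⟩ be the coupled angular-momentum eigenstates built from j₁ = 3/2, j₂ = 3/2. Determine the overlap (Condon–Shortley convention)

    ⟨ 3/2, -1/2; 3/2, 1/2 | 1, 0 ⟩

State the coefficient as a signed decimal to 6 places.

-0.223607

j₁+j₂−J=2  J+j₁−j₂=1  J−j₁+j₂=1  j₁+j₂+J+1=5
(j₁±m₁, j₂±m₂, J±M) = (1,2,2,1,1,1)
P² = 1/5
sum k=1..2:
  [1] −1/1 = -1
  [2] +1/2 = 1/2
S = -1/2
C² = P²·S² = 1/20 ; C = -0.223607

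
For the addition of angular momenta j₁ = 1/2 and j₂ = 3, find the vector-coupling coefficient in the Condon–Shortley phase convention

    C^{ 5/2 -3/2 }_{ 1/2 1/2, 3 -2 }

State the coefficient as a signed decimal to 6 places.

j₁+j₂−J=1  J+j₁−j₂=0  J−j₁+j₂=5  j₁+j₂+J+1=7
(j₁±m₁, j₂±m₂, J±M) = (1,0,1,5,1,4)
P² = 2880/7
sum k=0..0:
  [0] +1/24 = 1/24
S = 1/24
C² = P²·S² = 5/7 ; C = +0.845154

+√(5/7) = +0.845154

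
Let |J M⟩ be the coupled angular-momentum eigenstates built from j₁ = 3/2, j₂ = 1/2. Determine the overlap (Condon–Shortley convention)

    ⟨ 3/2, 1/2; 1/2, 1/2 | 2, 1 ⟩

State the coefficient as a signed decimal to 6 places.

j₁+j₂−J=0  J+j₁−j₂=3  J−j₁+j₂=1  j₁+j₂+J+1=5
(j₁±m₁, j₂±m₂, J±M) = (2,1,1,0,3,1)
P² = 3
sum k=0..0:
  [0] +1/2 = 1/2
S = 1/2
C² = P²·S² = 3/4 ; C = +0.866025

+0.866025  (= +√(3/4))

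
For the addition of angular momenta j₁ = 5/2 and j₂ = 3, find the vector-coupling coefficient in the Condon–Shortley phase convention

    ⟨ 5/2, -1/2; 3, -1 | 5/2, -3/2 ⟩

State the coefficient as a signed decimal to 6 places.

j₁+j₂−J=3  J+j₁−j₂=2  J−j₁+j₂=3  j₁+j₂+J+1=9
(j₁±m₁, j₂±m₂, J±M) = (2,3,2,4,1,4)
P² = 576/35
sum k=1..2:
  [1] −1/8 = -1/8
  [2] +1/12 = 1/12
S = -1/24
C² = P²·S² = 1/35 ; C = -0.169031

-0.169031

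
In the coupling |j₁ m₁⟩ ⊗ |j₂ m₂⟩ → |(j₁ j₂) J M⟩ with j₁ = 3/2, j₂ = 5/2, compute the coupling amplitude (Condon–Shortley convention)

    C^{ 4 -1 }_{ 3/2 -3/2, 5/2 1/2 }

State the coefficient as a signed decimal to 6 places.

+√(5/28) ≈ +0.422577

√[9·0!3!5!/9! · 0!3!3!2!3!5!] = √(6480/7)
  +(−1)^0/∏(0,0,3,3,0,2)! = 1/72  (running 1/72)
⟨..|..⟩ = √(6480/7)·(1/72) = +0.422577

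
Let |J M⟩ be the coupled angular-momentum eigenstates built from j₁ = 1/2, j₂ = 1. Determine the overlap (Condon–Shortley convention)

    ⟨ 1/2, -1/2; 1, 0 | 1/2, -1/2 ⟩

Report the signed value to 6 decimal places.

√[2·1!0!1!/3! · 0!1!1!1!0!1!] = √(1/3)
  +(−1)^1/∏(1,0,0,0,0,1)! = -1  (running -1)
⟨..|..⟩ = √(1/3)·(-1) = -0.577350

−√(1/3) = -0.577350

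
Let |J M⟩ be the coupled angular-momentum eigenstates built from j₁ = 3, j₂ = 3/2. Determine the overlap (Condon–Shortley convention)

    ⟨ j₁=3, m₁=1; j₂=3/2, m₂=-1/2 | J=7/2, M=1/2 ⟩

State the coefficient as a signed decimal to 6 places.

+0.534522  (= +√(2/7))

√[8·1!5!2!/9! · 4!2!1!2!4!3!] = √(512/7)
  +(−1)^0/∏(0,1,2,1,3,1)! = 1/12  (running 1/12)
  +(−1)^1/∏(1,0,1,0,4,2)! = -1/48  (running 1/16)
⟨..|..⟩ = √(512/7)·(1/16) = +0.534522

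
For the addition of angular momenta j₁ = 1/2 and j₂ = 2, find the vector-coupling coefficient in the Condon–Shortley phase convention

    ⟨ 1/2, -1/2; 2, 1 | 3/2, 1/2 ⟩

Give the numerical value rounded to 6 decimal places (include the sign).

j₁+j₂−J=1  J+j₁−j₂=0  J−j₁+j₂=3  j₁+j₂+J+1=5
(j₁±m₁, j₂±m₂, J±M) = (0,1,3,1,2,1)
P² = 12/5
sum k=1..1:
  [1] −1/2 = -1/2
S = -1/2
C² = P²·S² = 3/5 ; C = -0.774597

−√(3/5) ≈ -0.774597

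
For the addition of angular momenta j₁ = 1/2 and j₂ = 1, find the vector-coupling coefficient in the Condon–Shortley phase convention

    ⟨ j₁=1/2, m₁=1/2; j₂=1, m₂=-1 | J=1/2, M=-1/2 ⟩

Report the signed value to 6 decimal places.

triangle: 1!·0!·1!/3! = 1/6
(j±m)!: 1!·0!·0!·2!·0!·1! = 2
prefactor² = (2J+1)·Δ·N² = 2/3
  k=0: +1/(0!·1!·0!·0!·0!·1!) = 1
Σ = 1  ⇒  CG² = 2/3·1² = 2/3
CG = +√(2/3) = +0.816497

+√(2/3) = +0.816497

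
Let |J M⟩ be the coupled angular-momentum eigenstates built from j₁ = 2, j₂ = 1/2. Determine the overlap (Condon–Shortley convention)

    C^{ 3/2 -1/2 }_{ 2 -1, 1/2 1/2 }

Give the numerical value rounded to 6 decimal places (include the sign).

√[4·1!3!0!/5! · 1!3!1!0!1!2!] = √(12/5)
  +(−1)^1/∏(1,0,2,0,1,0)! = -1/2  (running -1/2)
⟨..|..⟩ = √(12/5)·(-1/2) = -0.774597

-0.774597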